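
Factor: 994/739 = 2^1 *7^1 * 71^1*739^( - 1 )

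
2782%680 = 62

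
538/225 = 2 + 88/225  =  2.39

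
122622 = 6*20437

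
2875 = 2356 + 519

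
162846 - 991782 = - 828936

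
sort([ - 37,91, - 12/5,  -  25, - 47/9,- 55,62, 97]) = [-55,  -  37,-25,-47/9, - 12/5, 62,91, 97]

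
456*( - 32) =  -14592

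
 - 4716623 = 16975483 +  - 21692106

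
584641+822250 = 1406891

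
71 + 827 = 898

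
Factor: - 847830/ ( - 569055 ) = 2^1*479^1*643^( - 1) = 958/643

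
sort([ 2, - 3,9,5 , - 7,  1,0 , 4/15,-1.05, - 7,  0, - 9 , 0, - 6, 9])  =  [-9, - 7, - 7, - 6, - 3, - 1.05 , 0, 0, 0, 4/15, 1,2, 5,9, 9 ] 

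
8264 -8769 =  - 505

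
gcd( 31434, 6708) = 78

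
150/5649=50/1883 = 0.03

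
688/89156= 172/22289 = 0.01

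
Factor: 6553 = 6553^1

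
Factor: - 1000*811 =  - 811000 =- 2^3 * 5^3* 811^1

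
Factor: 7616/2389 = 2^6*7^1*17^1 * 2389^(-1)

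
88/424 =11/53= 0.21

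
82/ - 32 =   -  3 + 7/16 = -2.56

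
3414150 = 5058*675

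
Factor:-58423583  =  - 58423583^1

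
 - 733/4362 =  - 1+3629/4362 = - 0.17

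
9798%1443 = 1140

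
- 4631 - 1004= - 5635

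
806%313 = 180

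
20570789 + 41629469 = 62200258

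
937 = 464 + 473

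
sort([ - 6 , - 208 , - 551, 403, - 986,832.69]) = [ - 986, - 551, - 208,-6, 403, 832.69]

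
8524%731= 483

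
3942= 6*657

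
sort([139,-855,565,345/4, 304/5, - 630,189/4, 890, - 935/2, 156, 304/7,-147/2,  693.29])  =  [ - 855,-630,-935/2 ,- 147/2,304/7,189/4, 304/5, 345/4,139, 156, 565, 693.29, 890]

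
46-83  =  -37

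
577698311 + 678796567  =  1256494878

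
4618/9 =513 + 1/9 = 513.11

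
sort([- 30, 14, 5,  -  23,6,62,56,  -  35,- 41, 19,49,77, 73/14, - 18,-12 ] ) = [ - 41 , - 35 , - 30, - 23, - 18, - 12,5,73/14,  6,14,19 , 49,56,62,  77 ]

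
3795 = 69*55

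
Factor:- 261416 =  - 2^3*41^1 * 797^1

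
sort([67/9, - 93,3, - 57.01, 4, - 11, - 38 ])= [ - 93, - 57.01, - 38, - 11 , 3, 4, 67/9] 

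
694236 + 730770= 1425006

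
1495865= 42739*35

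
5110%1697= 19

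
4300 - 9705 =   -  5405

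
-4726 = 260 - 4986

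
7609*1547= 11771123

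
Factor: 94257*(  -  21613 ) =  - 2037176541 = -3^3*3491^1*21613^1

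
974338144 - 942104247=32233897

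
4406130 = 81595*54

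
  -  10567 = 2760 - 13327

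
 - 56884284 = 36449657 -93333941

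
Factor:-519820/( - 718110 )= 2^1*3^(  -  2)*7^1*47^1*101^( - 1)= 658/909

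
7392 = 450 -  - 6942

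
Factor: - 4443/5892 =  - 2^ ( - 2)*491^( - 1)*1481^1 = - 1481/1964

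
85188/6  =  14198 = 14198.00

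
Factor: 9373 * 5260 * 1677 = 82679420460 = 2^2 * 3^1*5^1*7^1*13^2*43^1 * 103^1*263^1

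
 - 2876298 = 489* (-5882)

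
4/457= 4/457 =0.01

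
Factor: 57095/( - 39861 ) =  - 3^( - 2) * 5^1*19^1*43^(-1 )*103^(-1) * 601^1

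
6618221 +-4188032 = 2430189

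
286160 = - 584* ( - 490 ) 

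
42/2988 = 7/498 = 0.01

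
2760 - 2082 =678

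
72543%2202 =2079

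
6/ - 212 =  - 3/106 = - 0.03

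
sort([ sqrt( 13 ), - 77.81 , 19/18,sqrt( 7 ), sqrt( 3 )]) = [ - 77.81, 19/18, sqrt(3 ),sqrt(7 ), sqrt(13)] 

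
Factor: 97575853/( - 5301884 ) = -2^( - 2 )*7^( - 1 ) * 283^1 * 189353^( - 1 ) * 344791^1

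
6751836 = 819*8244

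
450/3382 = 225/1691 = 0.13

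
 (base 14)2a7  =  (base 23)10A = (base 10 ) 539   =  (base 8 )1033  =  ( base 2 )1000011011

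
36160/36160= 1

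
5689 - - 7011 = 12700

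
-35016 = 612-35628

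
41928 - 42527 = - 599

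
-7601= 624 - 8225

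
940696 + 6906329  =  7847025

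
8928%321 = 261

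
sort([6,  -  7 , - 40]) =[ - 40,- 7 , 6]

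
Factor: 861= 3^1*7^1 * 41^1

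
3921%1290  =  51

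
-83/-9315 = 83/9315 = 0.01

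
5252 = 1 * 5252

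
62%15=2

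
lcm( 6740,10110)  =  20220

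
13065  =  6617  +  6448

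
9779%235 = 144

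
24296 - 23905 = 391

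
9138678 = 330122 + 8808556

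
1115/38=29 + 13/38 = 29.34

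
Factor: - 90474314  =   - 2^1 * 7^1*19^1*340129^1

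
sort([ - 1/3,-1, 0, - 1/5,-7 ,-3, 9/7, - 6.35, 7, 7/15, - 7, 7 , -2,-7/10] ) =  [ - 7, - 7, - 6.35,- 3, - 2, - 1, - 7/10 , - 1/3  , - 1/5, 0 , 7/15, 9/7, 7 , 7 ]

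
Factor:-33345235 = - 5^1 * 7^2*11^1*12373^1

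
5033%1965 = 1103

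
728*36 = 26208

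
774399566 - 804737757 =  - 30338191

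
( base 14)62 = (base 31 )2o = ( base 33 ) 2k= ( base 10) 86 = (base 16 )56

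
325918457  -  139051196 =186867261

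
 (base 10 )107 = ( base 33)38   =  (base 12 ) 8b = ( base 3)10222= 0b1101011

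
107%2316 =107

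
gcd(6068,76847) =1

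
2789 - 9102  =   - 6313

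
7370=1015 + 6355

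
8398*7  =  58786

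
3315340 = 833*3980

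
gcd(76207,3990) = 1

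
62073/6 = 20691/2 = 10345.50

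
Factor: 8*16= 2^7 = 128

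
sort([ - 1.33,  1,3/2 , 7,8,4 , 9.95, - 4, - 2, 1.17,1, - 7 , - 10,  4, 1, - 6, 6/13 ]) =[ - 10, - 7, - 6, - 4, - 2,-1.33 , 6/13, 1,1,1,1.17,  3/2 , 4, 4,7, 8, 9.95]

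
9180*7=64260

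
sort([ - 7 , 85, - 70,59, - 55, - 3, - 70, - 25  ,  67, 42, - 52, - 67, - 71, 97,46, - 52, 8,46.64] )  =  [-71, - 70 ,-70 , - 67, - 55,-52, - 52, - 25, - 7, - 3, 8, 42 , 46, 46.64,  59,  67 , 85, 97]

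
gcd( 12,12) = 12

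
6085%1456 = 261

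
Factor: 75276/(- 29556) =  - 2091/821= - 3^1  *  17^1*41^1 * 821^ ( - 1)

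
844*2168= 1829792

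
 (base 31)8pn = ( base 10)8486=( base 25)DEB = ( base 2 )10000100100110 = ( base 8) 20446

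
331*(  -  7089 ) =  - 2346459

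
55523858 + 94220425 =149744283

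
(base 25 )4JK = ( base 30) 39P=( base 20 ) 79f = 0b101110110011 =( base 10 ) 2995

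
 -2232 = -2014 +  - 218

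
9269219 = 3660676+5608543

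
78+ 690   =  768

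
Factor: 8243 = 8243^1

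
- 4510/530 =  - 451/53 = - 8.51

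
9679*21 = 203259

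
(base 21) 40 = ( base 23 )3F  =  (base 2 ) 1010100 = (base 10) 84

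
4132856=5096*811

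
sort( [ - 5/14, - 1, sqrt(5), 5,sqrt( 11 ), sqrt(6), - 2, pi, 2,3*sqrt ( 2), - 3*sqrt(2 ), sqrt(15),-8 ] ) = [ - 8, - 3*sqrt( 2), - 2, - 1,-5/14, 2, sqrt (5 ), sqrt(6), pi, sqrt(11), sqrt( 15),3 * sqrt(2 ), 5 ]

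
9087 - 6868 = 2219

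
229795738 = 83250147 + 146545591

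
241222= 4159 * 58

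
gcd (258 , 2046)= 6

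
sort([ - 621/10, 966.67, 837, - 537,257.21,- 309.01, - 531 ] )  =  [  -  537, - 531, - 309.01 , - 621/10,257.21,  837 , 966.67] 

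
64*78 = 4992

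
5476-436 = 5040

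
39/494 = 3/38=0.08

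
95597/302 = 316 + 165/302 = 316.55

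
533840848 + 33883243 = 567724091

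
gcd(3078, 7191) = 9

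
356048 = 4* 89012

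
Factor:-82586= - 2^1*7^1*17^1*347^1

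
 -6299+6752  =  453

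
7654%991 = 717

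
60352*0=0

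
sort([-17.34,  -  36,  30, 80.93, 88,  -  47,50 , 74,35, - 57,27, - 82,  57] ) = [-82 ,-57 ,  -  47, - 36, - 17.34,27,30,35,  50,57,74,80.93, 88]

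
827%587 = 240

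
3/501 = 1/167 =0.01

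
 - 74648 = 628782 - 703430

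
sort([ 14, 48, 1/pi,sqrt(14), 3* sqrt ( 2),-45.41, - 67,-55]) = [- 67,-55, - 45.41, 1/pi,sqrt(14 ),3* sqrt( 2), 14,48 ] 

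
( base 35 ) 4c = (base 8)230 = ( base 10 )152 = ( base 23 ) 6e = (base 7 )305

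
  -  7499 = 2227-9726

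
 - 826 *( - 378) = 312228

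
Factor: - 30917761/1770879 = - 3^( - 1 )*7^1*11^( - 1 ) * 103^( - 1)* 521^( - 1)*4416823^1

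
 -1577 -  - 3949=2372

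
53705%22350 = 9005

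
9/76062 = 3/25354= 0.00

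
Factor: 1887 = 3^1*17^1*37^1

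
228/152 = 1 + 1/2  =  1.50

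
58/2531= 58/2531 = 0.02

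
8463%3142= 2179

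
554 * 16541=9163714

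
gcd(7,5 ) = 1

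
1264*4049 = 5117936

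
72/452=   18/113 =0.16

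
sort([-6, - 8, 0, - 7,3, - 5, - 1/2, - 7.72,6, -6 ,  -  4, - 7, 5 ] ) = [  -  8, - 7.72,-7, - 7, - 6, - 6,  -  5, -4, - 1/2,0,3,5,  6 ] 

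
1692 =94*18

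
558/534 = 93/89=1.04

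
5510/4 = 1377 + 1/2 = 1377.50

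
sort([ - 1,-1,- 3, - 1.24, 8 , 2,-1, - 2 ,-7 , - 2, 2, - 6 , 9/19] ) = [ - 7,- 6, - 3,  -  2,-2, - 1.24, - 1,-1, - 1, 9/19, 2,2, 8] 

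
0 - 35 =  - 35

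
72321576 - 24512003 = 47809573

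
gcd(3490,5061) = 1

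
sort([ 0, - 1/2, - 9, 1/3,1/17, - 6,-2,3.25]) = [ - 9, - 6, - 2, - 1/2, 0  ,  1/17,1/3,  3.25]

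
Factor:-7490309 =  - 7490309^1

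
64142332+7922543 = 72064875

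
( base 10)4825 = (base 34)45V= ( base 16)12D9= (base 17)gbe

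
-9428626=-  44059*214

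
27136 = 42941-15805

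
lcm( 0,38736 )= 0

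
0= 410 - 410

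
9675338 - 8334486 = 1340852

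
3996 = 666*6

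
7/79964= 7/79964 = 0.00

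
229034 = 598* 383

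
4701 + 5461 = 10162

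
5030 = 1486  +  3544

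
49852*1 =49852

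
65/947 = 65/947 = 0.07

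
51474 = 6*8579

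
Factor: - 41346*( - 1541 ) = 2^1*3^2*23^1*67^1*2297^1 = 63714186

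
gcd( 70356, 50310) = 78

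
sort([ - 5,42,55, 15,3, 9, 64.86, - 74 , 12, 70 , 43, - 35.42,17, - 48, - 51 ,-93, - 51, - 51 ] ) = [-93,  -  74, -51, - 51, - 51, - 48,  -  35.42, - 5, 3, 9,12, 15 , 17  ,  42, 43, 55,64.86, 70]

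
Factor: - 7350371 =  - 7^1*1050053^1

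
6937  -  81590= - 74653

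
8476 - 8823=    - 347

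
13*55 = 715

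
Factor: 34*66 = 2^2*3^1*11^1*17^1= 2244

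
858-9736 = -8878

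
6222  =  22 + 6200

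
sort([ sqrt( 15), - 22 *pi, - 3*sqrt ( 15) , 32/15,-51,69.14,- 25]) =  [-22*  pi, - 51,-25,  -  3 *sqrt( 15),  32/15, sqrt(15 )  ,  69.14] 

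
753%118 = 45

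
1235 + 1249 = 2484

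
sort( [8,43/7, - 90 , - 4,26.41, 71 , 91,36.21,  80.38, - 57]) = [ - 90, - 57,  -  4 , 43/7, 8, 26.41,36.21 , 71,80.38, 91]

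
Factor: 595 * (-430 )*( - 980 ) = 2^3*5^3*7^3*17^1* 43^1 = 250733000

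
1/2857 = 1/2857 = 0.00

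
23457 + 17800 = 41257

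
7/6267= 7/6267 = 0.00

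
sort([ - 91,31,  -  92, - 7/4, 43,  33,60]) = [ - 92,-91,-7/4, 31,33, 43, 60]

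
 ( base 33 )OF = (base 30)QR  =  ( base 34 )np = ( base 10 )807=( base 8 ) 1447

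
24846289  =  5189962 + 19656327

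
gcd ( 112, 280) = 56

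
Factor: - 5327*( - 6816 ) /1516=2^3*3^1*7^1*71^1*379^ ( - 1 )*761^1   =  9077208/379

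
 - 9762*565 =-5515530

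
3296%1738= 1558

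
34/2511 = 34/2511 = 0.01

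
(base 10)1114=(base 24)1ma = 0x45a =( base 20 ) 2FE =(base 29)19c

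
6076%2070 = 1936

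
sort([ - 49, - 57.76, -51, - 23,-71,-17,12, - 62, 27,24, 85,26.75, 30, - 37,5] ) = [-71, - 62, - 57.76, - 51, - 49, - 37, -23, - 17, 5, 12, 24,  26.75, 27,30, 85]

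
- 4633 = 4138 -8771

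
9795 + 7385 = 17180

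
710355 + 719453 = 1429808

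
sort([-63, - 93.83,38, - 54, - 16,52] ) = [ - 93.83, - 63, - 54, - 16 , 38, 52]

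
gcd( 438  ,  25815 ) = 3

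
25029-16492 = 8537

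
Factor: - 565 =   -  5^1*113^1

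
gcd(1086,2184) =6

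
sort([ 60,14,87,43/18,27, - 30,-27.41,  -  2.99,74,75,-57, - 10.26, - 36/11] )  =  [ - 57,- 30 , - 27.41, - 10.26 , - 36/11, - 2.99,43/18,  14,27,60,74,75,  87] 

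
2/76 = 1/38 = 0.03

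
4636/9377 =4636/9377=0.49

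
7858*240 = 1885920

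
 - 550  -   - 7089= 6539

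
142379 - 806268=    -663889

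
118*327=38586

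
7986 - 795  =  7191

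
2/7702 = 1/3851 = 0.00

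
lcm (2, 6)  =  6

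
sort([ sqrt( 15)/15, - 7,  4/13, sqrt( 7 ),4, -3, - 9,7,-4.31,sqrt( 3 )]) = [ - 9,-7,  -  4.31, - 3,  sqrt( 15)/15,4/13, sqrt( 3 ),  sqrt (7),  4,7] 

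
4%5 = 4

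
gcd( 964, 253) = 1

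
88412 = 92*961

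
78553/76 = 1033+45/76 = 1033.59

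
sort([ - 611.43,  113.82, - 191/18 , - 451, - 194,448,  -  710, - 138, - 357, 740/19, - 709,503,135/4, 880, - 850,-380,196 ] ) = [ - 850, - 710, - 709, - 611.43,-451, - 380, - 357,-194, - 138, - 191/18,135/4, 740/19 , 113.82, 196,448,503,880] 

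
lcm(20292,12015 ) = 913140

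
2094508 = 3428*611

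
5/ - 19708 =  - 1 + 19703/19708 =- 0.00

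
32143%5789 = 3198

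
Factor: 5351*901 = 4821251 = 17^1 * 53^1 * 5351^1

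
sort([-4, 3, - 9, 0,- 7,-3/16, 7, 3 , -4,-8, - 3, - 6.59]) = [-9, - 8, - 7, - 6.59,-4, - 4, - 3, - 3/16, 0, 3,3,7]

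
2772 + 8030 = 10802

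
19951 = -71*(-281 ) 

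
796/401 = 1 + 395/401 = 1.99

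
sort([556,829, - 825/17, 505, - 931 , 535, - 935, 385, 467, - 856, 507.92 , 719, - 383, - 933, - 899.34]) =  [ - 935,-933, - 931, - 899.34,-856, - 383, - 825/17 , 385,467,505,507.92, 535,556, 719, 829]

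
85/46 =85/46 = 1.85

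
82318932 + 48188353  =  130507285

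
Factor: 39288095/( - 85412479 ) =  - 5^1*7^1*11^2*281^ ( -1 )*9277^1*303959^ ( - 1)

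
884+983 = 1867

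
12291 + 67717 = 80008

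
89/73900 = 89/73900 = 0.00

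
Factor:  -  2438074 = - 2^1*937^1 * 1301^1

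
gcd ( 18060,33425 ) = 35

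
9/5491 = 9/5491 = 0.00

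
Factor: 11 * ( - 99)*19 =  - 3^2*11^2*19^1 = - 20691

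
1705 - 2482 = - 777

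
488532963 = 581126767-92593804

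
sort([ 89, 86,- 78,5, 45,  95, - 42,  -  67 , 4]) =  [-78, - 67, - 42, 4, 5, 45, 86, 89 , 95]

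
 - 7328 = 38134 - 45462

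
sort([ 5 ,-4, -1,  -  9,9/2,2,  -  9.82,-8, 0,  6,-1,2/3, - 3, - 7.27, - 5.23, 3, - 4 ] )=[ - 9.82, - 9,-8, - 7.27 , - 5.23, - 4, - 4,- 3, - 1,-1,  0, 2/3, 2,3,9/2, 5, 6]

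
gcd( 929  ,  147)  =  1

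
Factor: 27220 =2^2*5^1*1361^1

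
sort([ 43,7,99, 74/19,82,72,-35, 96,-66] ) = [-66,  -  35,74/19, 7,43, 72,82,96,99]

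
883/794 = 883/794= 1.11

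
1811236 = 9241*196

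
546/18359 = 546/18359 = 0.03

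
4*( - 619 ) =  - 2476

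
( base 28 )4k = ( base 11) 110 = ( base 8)204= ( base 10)132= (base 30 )4c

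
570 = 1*570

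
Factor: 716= 2^2* 179^1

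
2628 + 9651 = 12279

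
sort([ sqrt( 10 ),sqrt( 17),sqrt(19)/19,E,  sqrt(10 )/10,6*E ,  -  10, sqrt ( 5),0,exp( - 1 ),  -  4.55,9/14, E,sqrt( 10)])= [ - 10, - 4.55,0, sqrt( 19)/19,sqrt( 10)/10, exp(- 1 ), 9/14, sqrt (5), E,E,sqrt (10) , sqrt( 10),sqrt (17 ),6*E ] 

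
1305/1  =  1305 = 1305.00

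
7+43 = 50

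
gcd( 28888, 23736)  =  184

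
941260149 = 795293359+145966790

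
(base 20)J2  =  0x17e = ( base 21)I4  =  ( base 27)e4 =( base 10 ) 382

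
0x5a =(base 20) 4A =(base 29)33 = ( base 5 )330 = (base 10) 90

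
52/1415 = 52/1415 = 0.04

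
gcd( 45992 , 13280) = 8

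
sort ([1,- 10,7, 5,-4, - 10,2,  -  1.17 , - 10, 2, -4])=[ - 10, - 10, - 10 , - 4, -4 , - 1.17 , 1 , 2,2, 5 , 7]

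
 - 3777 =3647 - 7424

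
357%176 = 5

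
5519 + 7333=12852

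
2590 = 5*518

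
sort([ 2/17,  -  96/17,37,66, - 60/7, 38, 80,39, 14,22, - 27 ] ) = [-27, - 60/7, - 96/17, 2/17, 14, 22 , 37,38, 39,66, 80]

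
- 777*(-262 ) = 203574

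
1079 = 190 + 889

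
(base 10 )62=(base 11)57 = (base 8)76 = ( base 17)3B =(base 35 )1R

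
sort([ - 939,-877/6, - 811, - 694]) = [-939, - 811,- 694, - 877/6]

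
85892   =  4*21473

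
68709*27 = 1855143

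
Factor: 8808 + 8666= 2^1*8737^1 = 17474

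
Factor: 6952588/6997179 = 2^2*3^( - 1 ) * 7^(-1 )*101^( - 1 ) * 157^1*3299^( - 1) * 11071^1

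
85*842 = 71570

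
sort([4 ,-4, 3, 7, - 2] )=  [-4, - 2,3, 4, 7] 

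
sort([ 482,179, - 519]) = [-519,179, 482] 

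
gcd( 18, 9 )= 9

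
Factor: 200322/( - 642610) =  - 3^2*5^(-1) * 31^1*179^( - 1) = - 279/895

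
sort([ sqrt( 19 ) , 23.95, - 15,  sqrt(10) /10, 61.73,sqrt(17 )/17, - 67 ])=[ - 67 , - 15,  sqrt( 17) /17,sqrt(10)/10 , sqrt ( 19) , 23.95, 61.73] 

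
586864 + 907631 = 1494495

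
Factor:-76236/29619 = -25412/9873 = - 2^2*3^(-2)* 1097^(-1 )*6353^1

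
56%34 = 22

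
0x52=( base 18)4a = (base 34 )2e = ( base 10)82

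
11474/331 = 34 + 220/331 = 34.66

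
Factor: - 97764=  - 2^2*3^1*8147^1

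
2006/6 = 334+1/3 = 334.33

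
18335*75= 1375125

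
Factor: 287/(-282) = - 2^ (  -  1)*3^(-1 ) *7^1*41^1* 47^(  -  1)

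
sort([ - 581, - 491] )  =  [ - 581,-491]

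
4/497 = 4/497 = 0.01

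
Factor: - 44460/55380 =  - 57/71 = - 3^1*19^1*71^(-1 )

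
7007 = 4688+2319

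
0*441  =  0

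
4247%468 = 35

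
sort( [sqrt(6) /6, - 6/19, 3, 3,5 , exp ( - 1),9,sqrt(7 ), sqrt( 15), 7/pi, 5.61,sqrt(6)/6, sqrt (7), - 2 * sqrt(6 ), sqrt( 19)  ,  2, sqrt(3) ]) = [ - 2*sqrt (6), -6/19,exp ( -1 ),  sqrt(6) /6,sqrt (6 ) /6, sqrt (3 ),  2, 7/pi, sqrt(7 ), sqrt(7 ),3,3, sqrt(15), sqrt(19), 5,5.61, 9 ] 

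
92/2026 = 46/1013 = 0.05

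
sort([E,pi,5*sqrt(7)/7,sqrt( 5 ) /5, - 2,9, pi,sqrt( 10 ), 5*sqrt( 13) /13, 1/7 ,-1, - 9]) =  [ - 9, - 2,-1,1/7,  sqrt(  5)/5,5*sqrt (13)/13,5*sqrt( 7 )/7 , E , pi , pi,sqrt (10 ),9 ]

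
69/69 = 1 = 1.00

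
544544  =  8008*68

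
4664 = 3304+1360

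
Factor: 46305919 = 11^1*4209629^1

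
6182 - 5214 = 968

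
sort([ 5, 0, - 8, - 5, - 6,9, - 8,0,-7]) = [ - 8, - 8,-7,-6,-5,0,0,  5,9]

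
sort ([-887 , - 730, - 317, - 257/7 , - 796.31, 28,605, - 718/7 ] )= [ - 887, - 796.31,-730,-317, - 718/7 , - 257/7, 28,605 ] 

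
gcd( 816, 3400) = 136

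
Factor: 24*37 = 2^3*3^1*37^1 = 888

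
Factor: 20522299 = 7^1*19^1*154303^1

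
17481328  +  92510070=109991398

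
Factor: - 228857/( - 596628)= 2^( - 2 )*3^(-2 ) * 131^1*1747^1*16573^ (  -  1)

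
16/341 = 16/341 = 0.05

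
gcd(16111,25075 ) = 1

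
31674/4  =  7918+1/2=7918.50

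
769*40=30760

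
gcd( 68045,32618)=1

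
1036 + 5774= 6810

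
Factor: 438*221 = 96798 = 2^1* 3^1*13^1*17^1*73^1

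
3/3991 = 3/3991 = 0.00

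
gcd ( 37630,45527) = 53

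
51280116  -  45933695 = 5346421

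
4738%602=524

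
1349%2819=1349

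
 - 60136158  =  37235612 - 97371770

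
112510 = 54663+57847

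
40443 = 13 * 3111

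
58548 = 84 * 697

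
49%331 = 49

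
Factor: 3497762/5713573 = 2^1*281^( - 1)* 20333^(-1 ) * 1748881^1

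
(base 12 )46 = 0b110110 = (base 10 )54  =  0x36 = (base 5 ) 204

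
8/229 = 8/229 = 0.03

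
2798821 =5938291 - 3139470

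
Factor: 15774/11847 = 478/359 = 2^1*239^1*359^( - 1 ) 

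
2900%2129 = 771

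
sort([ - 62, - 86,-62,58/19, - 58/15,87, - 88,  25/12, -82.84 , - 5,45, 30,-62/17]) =[ - 88 , - 86, - 82.84, - 62, - 62, - 5,  -  58/15,  -  62/17,25/12,  58/19,  30 , 45 , 87]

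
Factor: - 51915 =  - 3^1*5^1*3461^1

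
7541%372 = 101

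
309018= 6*51503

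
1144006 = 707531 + 436475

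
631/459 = 1 + 172/459= 1.37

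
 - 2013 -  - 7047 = 5034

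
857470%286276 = 284918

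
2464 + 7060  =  9524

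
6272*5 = 31360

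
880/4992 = 55/312= 0.18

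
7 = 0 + 7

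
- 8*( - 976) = 7808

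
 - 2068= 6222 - 8290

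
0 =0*99062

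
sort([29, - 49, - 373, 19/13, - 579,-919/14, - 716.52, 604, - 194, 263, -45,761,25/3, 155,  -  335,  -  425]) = [ - 716.52, - 579, -425, - 373, - 335 , - 194, - 919/14,-49, - 45,19/13, 25/3, 29, 155,263,604,  761 ]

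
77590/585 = 15518/117 = 132.63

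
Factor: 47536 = 2^4*2971^1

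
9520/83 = 114 + 58/83 = 114.70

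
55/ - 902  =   - 5/82 = - 0.06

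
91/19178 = 91/19178 = 0.00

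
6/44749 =6/44749 = 0.00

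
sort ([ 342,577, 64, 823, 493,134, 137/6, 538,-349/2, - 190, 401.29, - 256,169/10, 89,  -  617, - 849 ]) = [ - 849,- 617, - 256,-190, - 349/2,  169/10 , 137/6,64, 89, 134,342,401.29, 493, 538, 577,823]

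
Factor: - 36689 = - 19^1 * 1931^1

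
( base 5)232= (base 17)3g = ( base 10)67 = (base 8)103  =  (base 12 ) 57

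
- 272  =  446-718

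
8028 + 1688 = 9716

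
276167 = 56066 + 220101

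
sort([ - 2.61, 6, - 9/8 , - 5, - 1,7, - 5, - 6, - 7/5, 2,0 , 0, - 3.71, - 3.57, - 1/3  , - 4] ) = [ -6,-5 , - 5, - 4,-3.71, - 3.57,  -  2.61,  -  7/5, - 9/8, - 1,- 1/3,0, 0, 2, 6,  7 ] 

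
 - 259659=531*( - 489)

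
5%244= 5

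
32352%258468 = 32352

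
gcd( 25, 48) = 1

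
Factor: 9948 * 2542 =25287816  =  2^3*3^1 * 31^1*41^1 * 829^1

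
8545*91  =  777595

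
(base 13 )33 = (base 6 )110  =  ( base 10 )42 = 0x2A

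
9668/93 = 103+89/93 = 103.96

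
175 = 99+76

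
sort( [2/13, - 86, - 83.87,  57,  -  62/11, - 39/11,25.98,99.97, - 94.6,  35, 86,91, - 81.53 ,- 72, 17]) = [-94.6,  -  86, - 83.87, - 81.53, - 72, - 62/11, - 39/11,2/13, 17,25.98,35,57 , 86,91,99.97]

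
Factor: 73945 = 5^1*23^1*643^1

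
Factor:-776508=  - 2^2*3^1*64709^1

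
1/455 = 1/455 = 0.00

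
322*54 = 17388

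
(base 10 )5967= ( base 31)66F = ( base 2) 1011101001111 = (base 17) 13b0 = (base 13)2940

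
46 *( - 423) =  - 19458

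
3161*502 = 1586822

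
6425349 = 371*17319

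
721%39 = 19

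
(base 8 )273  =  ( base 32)5R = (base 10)187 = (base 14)D5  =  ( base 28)6J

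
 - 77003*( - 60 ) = 4620180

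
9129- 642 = 8487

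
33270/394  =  16635/197= 84.44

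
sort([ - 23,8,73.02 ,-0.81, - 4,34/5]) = [ - 23, - 4 , - 0.81, 34/5,8,73.02] 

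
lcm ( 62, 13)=806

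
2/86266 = 1/43133 = 0.00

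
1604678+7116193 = 8720871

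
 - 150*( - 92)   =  13800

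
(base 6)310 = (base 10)114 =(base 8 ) 162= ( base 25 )4E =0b1110010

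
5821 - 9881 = - 4060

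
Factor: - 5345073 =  - 3^2*89^1*6673^1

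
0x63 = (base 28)3F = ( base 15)69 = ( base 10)99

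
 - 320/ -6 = 160/3 = 53.33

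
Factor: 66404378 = 2^1* 1627^1*20407^1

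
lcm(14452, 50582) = 101164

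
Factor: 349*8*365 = 2^3 * 5^1*  73^1*349^1 = 1019080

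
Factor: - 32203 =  - 32203^1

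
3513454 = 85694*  41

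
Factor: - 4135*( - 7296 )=2^7*3^1*5^1*19^1 * 827^1 = 30168960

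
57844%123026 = 57844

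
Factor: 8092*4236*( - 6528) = - 2^11 * 3^2*7^1*17^3 *353^1 = - 223764903936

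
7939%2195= 1354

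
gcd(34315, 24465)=5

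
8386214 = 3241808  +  5144406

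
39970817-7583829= 32386988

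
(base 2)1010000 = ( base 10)80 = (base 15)55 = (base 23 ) 3B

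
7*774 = 5418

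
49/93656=49/93656 = 0.00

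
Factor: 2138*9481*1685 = 2^1*5^1 * 19^1*337^1*499^1 * 1069^1 = 34155586930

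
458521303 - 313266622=145254681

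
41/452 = 41/452  =  0.09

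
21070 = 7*3010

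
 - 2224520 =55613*( - 40 )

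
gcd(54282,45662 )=2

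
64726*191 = 12362666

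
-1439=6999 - 8438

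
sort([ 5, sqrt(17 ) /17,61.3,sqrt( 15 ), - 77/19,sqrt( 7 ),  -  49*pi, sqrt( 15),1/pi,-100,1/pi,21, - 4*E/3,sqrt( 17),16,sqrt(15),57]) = [-49 * pi, - 100, - 77/19,-4*E/3,sqrt (17) /17,1/pi,1/pi,sqrt(7),sqrt(15 ),sqrt( 15), sqrt ( 15 ),sqrt(17 ), 5,16,21,57,61.3]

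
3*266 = 798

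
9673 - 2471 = 7202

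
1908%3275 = 1908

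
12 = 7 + 5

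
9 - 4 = 5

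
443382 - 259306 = 184076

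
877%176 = 173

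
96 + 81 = 177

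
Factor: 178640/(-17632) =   -  2^ ( - 1)*5^1 * 7^1*11^1*19^( - 1 ) = - 385/38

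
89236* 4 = 356944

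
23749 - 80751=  -57002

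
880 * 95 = 83600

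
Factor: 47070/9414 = 5^1=5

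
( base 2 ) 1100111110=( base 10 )830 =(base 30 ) RK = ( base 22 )1FG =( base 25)185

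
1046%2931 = 1046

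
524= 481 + 43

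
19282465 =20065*961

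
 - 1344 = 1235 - 2579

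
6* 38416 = 230496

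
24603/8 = 24603/8 =3075.38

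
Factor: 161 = 7^1 * 23^1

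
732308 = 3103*236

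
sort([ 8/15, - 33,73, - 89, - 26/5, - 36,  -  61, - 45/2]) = [ - 89 , - 61, - 36,-33,  -  45/2, - 26/5, 8/15 , 73] 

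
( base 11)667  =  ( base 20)1JJ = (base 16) 31f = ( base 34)NH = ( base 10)799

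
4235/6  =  705 + 5/6 = 705.83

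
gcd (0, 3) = 3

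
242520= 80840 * 3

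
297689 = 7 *42527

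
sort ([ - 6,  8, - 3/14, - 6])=[ - 6 , - 6,-3/14,  8 ] 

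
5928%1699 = 831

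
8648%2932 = 2784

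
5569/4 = 1392 + 1/4 = 1392.25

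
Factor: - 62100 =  - 2^2*3^3*5^2 * 23^1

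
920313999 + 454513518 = 1374827517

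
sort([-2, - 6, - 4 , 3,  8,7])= [ - 6 , -4, - 2, 3, 7,8] 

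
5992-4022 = 1970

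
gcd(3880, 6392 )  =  8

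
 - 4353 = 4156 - 8509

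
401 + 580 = 981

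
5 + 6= 11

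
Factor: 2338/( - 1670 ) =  - 7/5 = - 5^ (-1)*7^1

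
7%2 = 1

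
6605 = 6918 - 313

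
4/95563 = 4/95563 = 0.00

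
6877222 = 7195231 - 318009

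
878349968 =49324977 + 829024991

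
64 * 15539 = 994496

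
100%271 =100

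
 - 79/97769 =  -1 + 97690/97769 = - 0.00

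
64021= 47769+16252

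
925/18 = 51 + 7/18=51.39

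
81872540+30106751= 111979291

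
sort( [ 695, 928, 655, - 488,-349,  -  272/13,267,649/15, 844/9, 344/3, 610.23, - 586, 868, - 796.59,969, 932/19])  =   [ - 796.59, - 586, - 488,-349, - 272/13, 649/15, 932/19,844/9,344/3,267,610.23, 655, 695,868, 928,969]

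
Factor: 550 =2^1 * 5^2*11^1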